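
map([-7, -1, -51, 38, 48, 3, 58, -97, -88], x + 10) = [3, 9, -41, 48, 58, 13, 68, -87, -78]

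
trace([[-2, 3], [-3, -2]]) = diagonal: (-2) + (-2)
= -4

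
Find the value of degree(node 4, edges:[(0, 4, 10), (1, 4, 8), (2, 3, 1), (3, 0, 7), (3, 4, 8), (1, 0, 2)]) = incident: (0,4), (1,4), (3,4)
= 3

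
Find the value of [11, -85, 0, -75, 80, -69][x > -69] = keep x where x > -69: 11✓, -85✗, 0✓, -75✗, 80✓, -69✗
= [11, 0, 80]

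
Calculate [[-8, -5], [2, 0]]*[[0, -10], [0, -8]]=[[0, 120], [0, -20]]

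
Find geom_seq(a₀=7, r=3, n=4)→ [7, 21, 63, 189]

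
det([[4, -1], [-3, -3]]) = (4)*(-3) - (-1)*(-3)
= -15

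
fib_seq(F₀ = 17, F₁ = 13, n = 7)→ F_2 = F_1 + F_0 = 30
F_3 = F_2 + F_1 = 43
F_4 = F_3 + F_2 = 73
...
= [17, 13, 30, 43, 73, 116, 189]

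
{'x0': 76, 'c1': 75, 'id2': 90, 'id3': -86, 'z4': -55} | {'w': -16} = {'x0': 76, 'c1': 75, 'id2': 90, 'id3': -86, 'z4': -55, 'w': -16}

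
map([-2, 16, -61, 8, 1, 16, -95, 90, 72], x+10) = -2+10=8, 16+10=26, -61+10=-51, 8+10=18, 1+10=11, 16+10=26, -95+10=-85, 90+10=100, 72+10=82
= [8, 26, -51, 18, 11, 26, -85, 100, 82]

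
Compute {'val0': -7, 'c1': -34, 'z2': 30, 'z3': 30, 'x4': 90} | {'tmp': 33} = {'val0': -7, 'c1': -34, 'z2': 30, 'z3': 30, 'x4': 90, 'tmp': 33}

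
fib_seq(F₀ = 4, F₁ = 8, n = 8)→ [4, 8, 12, 20, 32, 52, 84, 136]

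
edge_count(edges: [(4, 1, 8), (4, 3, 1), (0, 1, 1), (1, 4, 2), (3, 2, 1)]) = 5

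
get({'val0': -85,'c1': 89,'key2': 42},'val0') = -85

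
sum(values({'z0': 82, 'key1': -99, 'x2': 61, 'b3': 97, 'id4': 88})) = 82 + (-99) + 61 + 97 + 88
= 229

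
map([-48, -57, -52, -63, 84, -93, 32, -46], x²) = [2304, 3249, 2704, 3969, 7056, 8649, 1024, 2116]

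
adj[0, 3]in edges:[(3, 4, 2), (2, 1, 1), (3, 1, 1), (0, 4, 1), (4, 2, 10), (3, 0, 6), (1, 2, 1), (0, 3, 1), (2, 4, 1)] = 1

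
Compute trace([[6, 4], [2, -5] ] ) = diagonal: 6 + (-5)
= 1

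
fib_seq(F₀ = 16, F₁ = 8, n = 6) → F_2 = F_1 + F_0 = 24
F_3 = F_2 + F_1 = 32
F_4 = F_3 + F_2 = 56
...
= [16, 8, 24, 32, 56, 88]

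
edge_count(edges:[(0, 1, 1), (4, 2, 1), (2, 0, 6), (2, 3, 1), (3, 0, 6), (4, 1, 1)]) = 6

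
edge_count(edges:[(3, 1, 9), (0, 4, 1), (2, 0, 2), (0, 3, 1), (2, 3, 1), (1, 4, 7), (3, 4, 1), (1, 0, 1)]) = 8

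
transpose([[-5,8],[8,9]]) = [[-5, 8], [8, 9]]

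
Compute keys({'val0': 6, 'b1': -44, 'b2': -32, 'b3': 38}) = ['val0', 'b1', 'b2', 'b3']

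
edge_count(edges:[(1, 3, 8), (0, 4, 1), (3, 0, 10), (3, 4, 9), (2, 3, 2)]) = 5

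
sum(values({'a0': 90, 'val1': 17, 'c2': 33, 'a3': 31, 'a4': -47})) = 124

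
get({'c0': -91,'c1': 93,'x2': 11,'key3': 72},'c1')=93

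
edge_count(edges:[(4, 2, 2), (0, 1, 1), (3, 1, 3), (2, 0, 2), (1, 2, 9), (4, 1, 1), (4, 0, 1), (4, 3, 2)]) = 8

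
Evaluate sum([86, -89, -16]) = -19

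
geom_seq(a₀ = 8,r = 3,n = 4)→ a_0 = 8*3^0 = 8
a_1 = 8*3^1 = 24
a_2 = 8*3^2 = 72
...
= [8, 24, 72, 216]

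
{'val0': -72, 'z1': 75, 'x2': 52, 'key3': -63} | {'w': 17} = {'val0': -72, 'z1': 75, 'x2': 52, 'key3': -63, 'w': 17}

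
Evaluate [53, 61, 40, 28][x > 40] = [53, 61]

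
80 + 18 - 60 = 38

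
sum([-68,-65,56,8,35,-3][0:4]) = slice → [-68, -65, 56, 8]
(-68) + (-65) + 56 + 8
= -69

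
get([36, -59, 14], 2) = 14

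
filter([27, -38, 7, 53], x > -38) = [27, 7, 53]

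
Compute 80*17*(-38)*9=-465120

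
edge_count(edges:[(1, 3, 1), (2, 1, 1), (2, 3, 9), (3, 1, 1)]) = 4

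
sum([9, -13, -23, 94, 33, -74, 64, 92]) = 182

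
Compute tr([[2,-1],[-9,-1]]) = diagonal: 2 + (-1)
= 1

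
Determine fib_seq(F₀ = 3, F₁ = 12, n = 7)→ F_2 = F_1 + F_0 = 15
F_3 = F_2 + F_1 = 27
F_4 = F_3 + F_2 = 42
...
= [3, 12, 15, 27, 42, 69, 111]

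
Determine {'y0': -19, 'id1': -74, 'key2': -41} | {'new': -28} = {'y0': -19, 'id1': -74, 'key2': -41, 'new': -28}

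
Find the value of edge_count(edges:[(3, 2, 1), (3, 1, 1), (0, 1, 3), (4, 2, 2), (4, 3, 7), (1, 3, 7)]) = 6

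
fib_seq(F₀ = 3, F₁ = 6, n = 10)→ F_2 = F_1 + F_0 = 9
F_3 = F_2 + F_1 = 15
F_4 = F_3 + F_2 = 24
...
= [3, 6, 9, 15, 24, 39, 63, 102, 165, 267]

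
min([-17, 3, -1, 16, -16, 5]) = -17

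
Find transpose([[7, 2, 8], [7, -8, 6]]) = [[7, 7], [2, -8], [8, 6]]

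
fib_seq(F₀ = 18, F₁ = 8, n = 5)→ [18, 8, 26, 34, 60]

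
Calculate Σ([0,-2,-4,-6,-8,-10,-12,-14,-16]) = 0 + (-2) + (-4) + (-6) + (-8) + (-10) + (-12) + (-14) + (-16)
= -72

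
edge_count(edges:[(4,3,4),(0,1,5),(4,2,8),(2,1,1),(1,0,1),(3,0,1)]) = 6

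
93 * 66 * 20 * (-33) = -4051080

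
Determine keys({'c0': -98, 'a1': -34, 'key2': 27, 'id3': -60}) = ['c0', 'a1', 'key2', 'id3']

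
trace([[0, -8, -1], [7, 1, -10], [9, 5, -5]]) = -4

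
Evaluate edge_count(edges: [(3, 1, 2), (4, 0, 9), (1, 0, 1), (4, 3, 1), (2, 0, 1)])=5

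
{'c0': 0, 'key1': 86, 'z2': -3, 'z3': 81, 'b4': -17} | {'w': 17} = {'c0': 0, 'key1': 86, 'z2': -3, 'z3': 81, 'b4': -17, 'w': 17}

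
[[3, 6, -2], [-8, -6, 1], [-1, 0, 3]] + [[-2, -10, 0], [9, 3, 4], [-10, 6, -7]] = [[1, -4, -2], [1, -3, 5], [-11, 6, -4]]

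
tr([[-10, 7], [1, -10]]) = -20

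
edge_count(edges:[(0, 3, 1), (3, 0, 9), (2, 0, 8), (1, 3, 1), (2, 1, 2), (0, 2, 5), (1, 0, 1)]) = 7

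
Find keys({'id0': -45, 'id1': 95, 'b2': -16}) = ['id0', 'id1', 'b2']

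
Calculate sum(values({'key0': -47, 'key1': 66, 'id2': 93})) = 112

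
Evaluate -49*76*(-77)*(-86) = -24660328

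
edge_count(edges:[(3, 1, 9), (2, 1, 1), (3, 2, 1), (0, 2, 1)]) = 4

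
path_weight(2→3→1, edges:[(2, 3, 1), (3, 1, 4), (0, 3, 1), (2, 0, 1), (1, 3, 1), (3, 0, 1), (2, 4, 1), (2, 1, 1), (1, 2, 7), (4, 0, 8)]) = w(2→3)=1 + w(3→1)=4
= 5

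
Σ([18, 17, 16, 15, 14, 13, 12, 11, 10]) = 126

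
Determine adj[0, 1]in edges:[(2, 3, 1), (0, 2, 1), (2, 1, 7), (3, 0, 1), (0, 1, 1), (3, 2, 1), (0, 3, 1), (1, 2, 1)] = 1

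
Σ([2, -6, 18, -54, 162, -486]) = -364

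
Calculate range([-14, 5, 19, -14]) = 33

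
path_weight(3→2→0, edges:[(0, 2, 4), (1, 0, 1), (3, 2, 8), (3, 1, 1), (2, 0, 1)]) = 9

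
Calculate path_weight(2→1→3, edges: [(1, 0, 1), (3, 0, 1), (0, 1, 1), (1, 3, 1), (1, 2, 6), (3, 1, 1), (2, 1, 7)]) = w(2→1)=7 + w(1→3)=1
= 8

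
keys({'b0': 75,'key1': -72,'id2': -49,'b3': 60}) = ['b0', 'key1', 'id2', 'b3']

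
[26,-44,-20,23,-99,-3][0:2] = [26, -44]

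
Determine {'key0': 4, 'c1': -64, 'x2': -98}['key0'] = 4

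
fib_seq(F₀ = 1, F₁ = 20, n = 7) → F_2 = F_1 + F_0 = 21
F_3 = F_2 + F_1 = 41
F_4 = F_3 + F_2 = 62
...
= [1, 20, 21, 41, 62, 103, 165]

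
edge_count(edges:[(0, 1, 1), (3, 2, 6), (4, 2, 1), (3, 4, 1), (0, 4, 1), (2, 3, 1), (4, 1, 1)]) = 7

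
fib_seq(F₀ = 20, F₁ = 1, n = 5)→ [20, 1, 21, 22, 43]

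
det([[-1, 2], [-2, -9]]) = (-1)*(-9) - (2)*(-2)
= 13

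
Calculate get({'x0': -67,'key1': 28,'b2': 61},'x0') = -67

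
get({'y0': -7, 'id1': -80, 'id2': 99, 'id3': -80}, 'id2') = 99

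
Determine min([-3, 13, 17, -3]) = -3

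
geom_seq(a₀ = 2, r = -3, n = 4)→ a_0 = 2*(-3)^0 = 2
a_1 = 2*(-3)^1 = -6
a_2 = 2*(-3)^2 = 18
...
= [2, -6, 18, -54]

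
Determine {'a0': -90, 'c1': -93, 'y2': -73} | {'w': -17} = {'a0': -90, 'c1': -93, 'y2': -73, 'w': -17}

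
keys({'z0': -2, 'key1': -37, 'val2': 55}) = ['z0', 'key1', 'val2']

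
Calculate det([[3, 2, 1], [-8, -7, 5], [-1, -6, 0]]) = (1)*(3)*det([[-7, 5], [-6, 0]]) + (-1)*(2)*det([[-8, 5], [-1, 0]]) + (1)*(1)*det([[-8, -7], [-1, -6]])
= 90 + -10 + 41
= 121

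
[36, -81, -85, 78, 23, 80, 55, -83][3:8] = [78, 23, 80, 55, -83]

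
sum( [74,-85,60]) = 49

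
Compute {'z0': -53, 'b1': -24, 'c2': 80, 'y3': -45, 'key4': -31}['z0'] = -53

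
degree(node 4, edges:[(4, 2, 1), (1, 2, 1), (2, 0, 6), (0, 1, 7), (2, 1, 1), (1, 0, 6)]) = incident: (4,2)
= 1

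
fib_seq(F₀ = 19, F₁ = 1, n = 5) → [19, 1, 20, 21, 41]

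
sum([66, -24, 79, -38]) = 66 + (-24) + 79 + (-38)
= 83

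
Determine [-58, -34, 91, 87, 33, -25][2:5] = [91, 87, 33]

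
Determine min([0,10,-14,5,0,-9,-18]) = -18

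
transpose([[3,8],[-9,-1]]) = [[3, -9], [8, -1]]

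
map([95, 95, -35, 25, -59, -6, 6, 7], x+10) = 95+10=105, 95+10=105, -35+10=-25, 25+10=35, -59+10=-49, -6+10=4, 6+10=16, 7+10=17
= [105, 105, -25, 35, -49, 4, 16, 17]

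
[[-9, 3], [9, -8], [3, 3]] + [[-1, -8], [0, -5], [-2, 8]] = [[-10, -5], [9, -13], [1, 11]]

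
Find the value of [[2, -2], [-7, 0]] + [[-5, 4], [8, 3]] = [[-3, 2], [1, 3]]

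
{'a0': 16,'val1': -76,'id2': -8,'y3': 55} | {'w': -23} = {'a0': 16, 'val1': -76, 'id2': -8, 'y3': 55, 'w': -23}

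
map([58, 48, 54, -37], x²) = [3364, 2304, 2916, 1369]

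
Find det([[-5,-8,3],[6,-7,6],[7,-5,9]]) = 318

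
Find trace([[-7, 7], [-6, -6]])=diagonal: (-7) + (-6)
= -13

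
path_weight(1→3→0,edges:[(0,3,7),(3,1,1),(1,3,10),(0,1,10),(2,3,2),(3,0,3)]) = 13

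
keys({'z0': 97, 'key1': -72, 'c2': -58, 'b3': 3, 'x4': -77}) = ['z0', 'key1', 'c2', 'b3', 'x4']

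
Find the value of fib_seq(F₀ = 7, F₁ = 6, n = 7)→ F_2 = F_1 + F_0 = 13
F_3 = F_2 + F_1 = 19
F_4 = F_3 + F_2 = 32
...
= [7, 6, 13, 19, 32, 51, 83]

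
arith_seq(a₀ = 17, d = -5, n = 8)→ [17, 12, 7, 2, -3, -8, -13, -18]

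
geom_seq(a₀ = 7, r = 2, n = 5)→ a_0 = 7*2^0 = 7
a_1 = 7*2^1 = 14
a_2 = 7*2^2 = 28
...
= [7, 14, 28, 56, 112]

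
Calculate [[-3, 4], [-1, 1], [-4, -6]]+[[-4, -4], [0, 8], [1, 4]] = [[-7, 0], [-1, 9], [-3, -2]]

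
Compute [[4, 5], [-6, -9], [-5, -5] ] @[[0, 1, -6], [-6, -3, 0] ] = [[-30, -11, -24], [54, 21, 36], [30, 10, 30]]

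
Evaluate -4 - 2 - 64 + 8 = -62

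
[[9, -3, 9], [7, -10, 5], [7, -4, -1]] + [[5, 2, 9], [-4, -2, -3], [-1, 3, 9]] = [[14, -1, 18], [3, -12, 2], [6, -1, 8]]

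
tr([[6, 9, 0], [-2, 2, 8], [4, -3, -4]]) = 4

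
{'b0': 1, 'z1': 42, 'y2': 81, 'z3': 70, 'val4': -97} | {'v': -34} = {'b0': 1, 'z1': 42, 'y2': 81, 'z3': 70, 'val4': -97, 'v': -34}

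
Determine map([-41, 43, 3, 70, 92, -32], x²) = (-41)²=1681, (43)²=1849, (3)²=9, (70)²=4900, (92)²=8464, (-32)²=1024
= [1681, 1849, 9, 4900, 8464, 1024]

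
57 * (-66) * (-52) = 195624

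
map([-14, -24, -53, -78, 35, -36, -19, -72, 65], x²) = [196, 576, 2809, 6084, 1225, 1296, 361, 5184, 4225]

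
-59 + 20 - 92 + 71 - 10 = -70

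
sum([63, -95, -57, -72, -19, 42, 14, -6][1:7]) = slice → [-95, -57, -72, -19, 42, 14]
(-95) + (-57) + (-72) + (-19) + 42 + 14
= -187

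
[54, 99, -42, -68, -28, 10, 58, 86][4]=-28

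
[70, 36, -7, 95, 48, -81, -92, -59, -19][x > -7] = keep x where x > -7: 70✓, 36✓, -7✗, 95✓, 48✓, -81✗, -92✗, -59✗, -19✗
= [70, 36, 95, 48]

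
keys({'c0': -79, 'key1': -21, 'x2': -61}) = ['c0', 'key1', 'x2']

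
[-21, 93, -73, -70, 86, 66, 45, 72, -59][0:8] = [-21, 93, -73, -70, 86, 66, 45, 72]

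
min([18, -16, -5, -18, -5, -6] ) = -18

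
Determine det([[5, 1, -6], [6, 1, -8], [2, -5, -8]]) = (1)*(5)*det([[1, -8], [-5, -8]]) + (-1)*(1)*det([[6, -8], [2, -8]]) + (1)*(-6)*det([[6, 1], [2, -5]])
= -240 + 32 + 192
= -16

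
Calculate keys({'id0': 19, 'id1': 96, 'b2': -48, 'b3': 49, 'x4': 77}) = ['id0', 'id1', 'b2', 'b3', 'x4']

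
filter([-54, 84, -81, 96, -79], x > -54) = [84, 96]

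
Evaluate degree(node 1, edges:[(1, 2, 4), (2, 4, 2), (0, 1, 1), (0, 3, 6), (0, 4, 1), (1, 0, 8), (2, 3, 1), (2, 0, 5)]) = incident: (1,2), (0,1), (1,0)
= 3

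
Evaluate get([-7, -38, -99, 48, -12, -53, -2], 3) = 48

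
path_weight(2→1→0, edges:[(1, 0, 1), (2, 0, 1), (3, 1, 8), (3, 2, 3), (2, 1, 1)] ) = 2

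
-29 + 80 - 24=27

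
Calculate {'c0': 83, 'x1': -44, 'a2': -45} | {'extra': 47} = {'c0': 83, 'x1': -44, 'a2': -45, 'extra': 47}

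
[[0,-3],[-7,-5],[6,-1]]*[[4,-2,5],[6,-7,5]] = [[-18, 21, -15], [-58, 49, -60], [18, -5, 25]]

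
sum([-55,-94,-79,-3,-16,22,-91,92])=(-55) + (-94) + (-79) + (-3) + (-16) + 22 + (-91) + 92
= -224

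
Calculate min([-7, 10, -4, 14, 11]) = -7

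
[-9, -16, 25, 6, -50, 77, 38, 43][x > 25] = [77, 38, 43]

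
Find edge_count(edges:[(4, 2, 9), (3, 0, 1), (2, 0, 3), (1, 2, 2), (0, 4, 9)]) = 5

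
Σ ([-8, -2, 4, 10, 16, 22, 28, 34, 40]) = 144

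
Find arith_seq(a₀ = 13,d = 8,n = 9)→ [13, 21, 29, 37, 45, 53, 61, 69, 77]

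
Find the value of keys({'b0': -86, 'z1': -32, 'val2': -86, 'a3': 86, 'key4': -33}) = ['b0', 'z1', 'val2', 'a3', 'key4']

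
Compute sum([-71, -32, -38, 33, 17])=(-71) + (-32) + (-38) + 33 + 17
= -91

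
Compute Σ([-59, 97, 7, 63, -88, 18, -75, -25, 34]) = (-59) + 97 + 7 + 63 + (-88) + 18 + (-75) + (-25) + 34
= -28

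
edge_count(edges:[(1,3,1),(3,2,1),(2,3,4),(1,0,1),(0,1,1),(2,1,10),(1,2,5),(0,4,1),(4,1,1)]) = 9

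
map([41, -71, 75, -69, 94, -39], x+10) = [51, -61, 85, -59, 104, -29]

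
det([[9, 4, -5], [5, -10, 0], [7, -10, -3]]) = 230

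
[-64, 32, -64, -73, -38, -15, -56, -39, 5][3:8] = [-73, -38, -15, -56, -39]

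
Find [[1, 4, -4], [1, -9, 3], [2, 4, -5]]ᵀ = [[1, 1, 2], [4, -9, 4], [-4, 3, -5]]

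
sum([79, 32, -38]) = 73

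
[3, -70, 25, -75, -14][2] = 25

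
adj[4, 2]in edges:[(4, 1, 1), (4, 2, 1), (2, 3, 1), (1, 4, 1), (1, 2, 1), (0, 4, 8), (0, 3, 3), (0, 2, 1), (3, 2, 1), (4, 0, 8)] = 1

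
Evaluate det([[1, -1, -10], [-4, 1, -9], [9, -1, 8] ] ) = (1)*(1)*det([[1, -9], [-1, 8]]) + (-1)*(-1)*det([[-4, -9], [9, 8]]) + (1)*(-10)*det([[-4, 1], [9, -1]])
= -1 + 49 + 50
= 98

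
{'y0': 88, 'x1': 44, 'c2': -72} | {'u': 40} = {'y0': 88, 'x1': 44, 'c2': -72, 'u': 40}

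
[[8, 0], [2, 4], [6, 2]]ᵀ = [[8, 2, 6], [0, 4, 2]]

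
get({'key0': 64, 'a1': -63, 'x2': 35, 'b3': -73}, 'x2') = 35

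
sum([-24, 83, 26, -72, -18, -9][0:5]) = slice → [-24, 83, 26, -72, -18]
(-24) + 83 + 26 + (-72) + (-18)
= -5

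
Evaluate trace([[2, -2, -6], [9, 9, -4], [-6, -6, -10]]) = 1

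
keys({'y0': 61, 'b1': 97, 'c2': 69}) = ['y0', 'b1', 'c2']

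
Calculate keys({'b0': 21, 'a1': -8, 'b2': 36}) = ['b0', 'a1', 'b2']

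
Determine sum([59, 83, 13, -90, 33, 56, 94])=248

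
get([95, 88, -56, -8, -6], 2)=-56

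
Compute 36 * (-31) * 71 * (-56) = 4437216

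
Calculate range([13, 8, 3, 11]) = 10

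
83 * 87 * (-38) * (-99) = 27165402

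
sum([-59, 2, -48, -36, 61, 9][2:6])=-14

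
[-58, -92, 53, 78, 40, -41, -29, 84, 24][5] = -41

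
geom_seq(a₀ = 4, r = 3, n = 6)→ [4, 12, 36, 108, 324, 972]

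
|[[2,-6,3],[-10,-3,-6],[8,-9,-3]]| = (1)*(2)*det([[-3, -6], [-9, -3]]) + (-1)*(-6)*det([[-10, -6], [8, -3]]) + (1)*(3)*det([[-10, -3], [8, -9]])
= -90 + 468 + 342
= 720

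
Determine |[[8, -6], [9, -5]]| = 14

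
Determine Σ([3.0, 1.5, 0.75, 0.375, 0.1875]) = 5.8125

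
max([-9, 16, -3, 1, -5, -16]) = 16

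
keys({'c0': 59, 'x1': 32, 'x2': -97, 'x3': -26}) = ['c0', 'x1', 'x2', 'x3']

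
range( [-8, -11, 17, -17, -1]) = 34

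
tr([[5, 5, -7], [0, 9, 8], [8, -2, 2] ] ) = diagonal: 5 + 9 + 2
= 16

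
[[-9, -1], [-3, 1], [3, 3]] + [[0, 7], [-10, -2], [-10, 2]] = [[-9, 6], [-13, -1], [-7, 5]]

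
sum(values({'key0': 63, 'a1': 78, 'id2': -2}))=63 + 78 + (-2)
= 139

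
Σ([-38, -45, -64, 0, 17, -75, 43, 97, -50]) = -115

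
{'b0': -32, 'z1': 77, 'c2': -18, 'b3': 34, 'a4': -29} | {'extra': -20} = {'b0': -32, 'z1': 77, 'c2': -18, 'b3': 34, 'a4': -29, 'extra': -20}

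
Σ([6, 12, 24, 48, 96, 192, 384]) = 6 + 12 + 24 + 48 + 96 + 192 + 384
= 762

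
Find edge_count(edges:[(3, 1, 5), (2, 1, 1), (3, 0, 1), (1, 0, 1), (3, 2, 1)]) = 5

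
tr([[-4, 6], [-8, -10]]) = diagonal: (-4) + (-10)
= -14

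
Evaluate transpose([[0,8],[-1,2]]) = [[0, -1], [8, 2]]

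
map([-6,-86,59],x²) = [36, 7396, 3481]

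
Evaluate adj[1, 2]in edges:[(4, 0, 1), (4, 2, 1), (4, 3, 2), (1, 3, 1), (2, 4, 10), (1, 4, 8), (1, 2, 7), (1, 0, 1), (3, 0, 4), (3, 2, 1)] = 7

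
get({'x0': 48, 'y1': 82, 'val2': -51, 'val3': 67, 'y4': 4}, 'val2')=-51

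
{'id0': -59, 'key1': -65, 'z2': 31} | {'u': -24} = {'id0': -59, 'key1': -65, 'z2': 31, 'u': -24}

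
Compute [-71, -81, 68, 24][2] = 68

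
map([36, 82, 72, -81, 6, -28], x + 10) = 36+10=46, 82+10=92, 72+10=82, -81+10=-71, 6+10=16, -28+10=-18
= [46, 92, 82, -71, 16, -18]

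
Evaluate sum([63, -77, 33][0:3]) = slice → [63, -77, 33]
63 + (-77) + 33
= 19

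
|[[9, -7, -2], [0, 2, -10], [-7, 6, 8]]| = (1)*(9)*det([[2, -10], [6, 8]]) + (-1)*(-7)*det([[0, -10], [-7, 8]]) + (1)*(-2)*det([[0, 2], [-7, 6]])
= 684 + -490 + -28
= 166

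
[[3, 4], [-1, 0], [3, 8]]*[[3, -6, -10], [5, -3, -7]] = [[29, -30, -58], [-3, 6, 10], [49, -42, -86]]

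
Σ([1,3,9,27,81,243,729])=1093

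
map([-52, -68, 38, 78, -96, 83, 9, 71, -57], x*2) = -52*2=-104, -68*2=-136, 38*2=76, 78*2=156, -96*2=-192, 83*2=166, 9*2=18, 71*2=142, -57*2=-114
= [-104, -136, 76, 156, -192, 166, 18, 142, -114]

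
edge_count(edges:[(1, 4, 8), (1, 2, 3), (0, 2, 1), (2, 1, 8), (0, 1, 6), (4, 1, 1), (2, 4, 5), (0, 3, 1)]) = 8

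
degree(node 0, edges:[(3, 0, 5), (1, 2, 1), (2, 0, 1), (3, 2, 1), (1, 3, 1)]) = incident: (3,0), (2,0)
= 2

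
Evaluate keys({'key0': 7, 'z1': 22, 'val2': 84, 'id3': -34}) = ['key0', 'z1', 'val2', 'id3']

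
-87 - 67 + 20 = -134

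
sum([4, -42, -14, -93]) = -145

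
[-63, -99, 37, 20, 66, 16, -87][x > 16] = keep x where x > 16: -63✗, -99✗, 37✓, 20✓, 66✓, 16✗, -87✗
= [37, 20, 66]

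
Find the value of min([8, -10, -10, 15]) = -10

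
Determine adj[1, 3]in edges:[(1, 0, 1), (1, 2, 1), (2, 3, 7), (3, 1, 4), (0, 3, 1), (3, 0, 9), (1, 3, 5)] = 5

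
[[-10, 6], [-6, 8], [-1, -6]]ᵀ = [[-10, -6, -1], [6, 8, -6]]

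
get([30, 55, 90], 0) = 30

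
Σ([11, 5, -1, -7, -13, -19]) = 11 + 5 + (-1) + (-7) + (-13) + (-19)
= -24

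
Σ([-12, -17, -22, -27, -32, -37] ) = -147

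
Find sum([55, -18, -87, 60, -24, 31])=17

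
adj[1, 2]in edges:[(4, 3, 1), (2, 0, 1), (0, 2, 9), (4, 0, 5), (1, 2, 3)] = 3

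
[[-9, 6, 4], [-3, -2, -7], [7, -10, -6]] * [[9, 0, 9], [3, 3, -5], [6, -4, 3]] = [[-39, 2, -99], [-75, 22, -38], [-3, -6, 95]]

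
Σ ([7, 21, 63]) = 7 + 21 + 63
= 91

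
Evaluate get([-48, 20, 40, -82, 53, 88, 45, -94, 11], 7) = -94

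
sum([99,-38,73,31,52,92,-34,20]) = 295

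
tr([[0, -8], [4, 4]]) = diagonal: 0 + 4
= 4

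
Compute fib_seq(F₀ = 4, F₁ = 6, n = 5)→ F_2 = F_1 + F_0 = 10
F_3 = F_2 + F_1 = 16
F_4 = F_3 + F_2 = 26
= [4, 6, 10, 16, 26]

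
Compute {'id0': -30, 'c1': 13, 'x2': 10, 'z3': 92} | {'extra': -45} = {'id0': -30, 'c1': 13, 'x2': 10, 'z3': 92, 'extra': -45}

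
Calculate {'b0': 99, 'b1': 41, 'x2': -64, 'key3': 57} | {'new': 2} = {'b0': 99, 'b1': 41, 'x2': -64, 'key3': 57, 'new': 2}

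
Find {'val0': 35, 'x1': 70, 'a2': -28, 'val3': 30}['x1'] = 70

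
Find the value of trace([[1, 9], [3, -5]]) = diagonal: 1 + (-5)
= -4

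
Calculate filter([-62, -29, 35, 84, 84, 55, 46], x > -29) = [35, 84, 84, 55, 46]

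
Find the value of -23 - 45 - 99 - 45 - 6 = -218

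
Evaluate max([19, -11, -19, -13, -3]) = 19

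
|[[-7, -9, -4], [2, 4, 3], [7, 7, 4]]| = -26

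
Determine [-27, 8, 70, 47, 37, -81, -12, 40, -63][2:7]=[70, 47, 37, -81, -12]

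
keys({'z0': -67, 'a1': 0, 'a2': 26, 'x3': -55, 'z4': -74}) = ['z0', 'a1', 'a2', 'x3', 'z4']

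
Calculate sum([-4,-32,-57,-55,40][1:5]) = -104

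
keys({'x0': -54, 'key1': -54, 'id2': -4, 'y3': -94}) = ['x0', 'key1', 'id2', 'y3']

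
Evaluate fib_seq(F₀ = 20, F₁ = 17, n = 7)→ [20, 17, 37, 54, 91, 145, 236]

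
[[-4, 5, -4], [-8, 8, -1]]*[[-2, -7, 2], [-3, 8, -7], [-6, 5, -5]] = [[17, 48, -23], [-2, 115, -67]]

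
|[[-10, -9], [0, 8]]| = (-10)*(8) - (-9)*(0)
= -80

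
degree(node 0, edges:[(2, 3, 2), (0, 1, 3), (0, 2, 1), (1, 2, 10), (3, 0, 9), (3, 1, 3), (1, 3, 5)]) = 3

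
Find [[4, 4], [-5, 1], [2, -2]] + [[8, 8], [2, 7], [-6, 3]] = [[12, 12], [-3, 8], [-4, 1]]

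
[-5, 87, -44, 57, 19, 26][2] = -44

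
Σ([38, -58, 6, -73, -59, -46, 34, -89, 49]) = 38 + (-58) + 6 + (-73) + (-59) + (-46) + 34 + (-89) + 49
= -198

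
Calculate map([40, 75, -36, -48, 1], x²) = [1600, 5625, 1296, 2304, 1]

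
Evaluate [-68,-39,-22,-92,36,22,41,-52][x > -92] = [-68, -39, -22, 36, 22, 41, -52]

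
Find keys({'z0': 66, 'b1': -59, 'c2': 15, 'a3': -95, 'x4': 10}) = ['z0', 'b1', 'c2', 'a3', 'x4']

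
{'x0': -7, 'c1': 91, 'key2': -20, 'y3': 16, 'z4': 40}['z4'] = 40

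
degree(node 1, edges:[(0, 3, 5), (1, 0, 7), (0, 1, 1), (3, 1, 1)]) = incident: (1,0), (0,1), (3,1)
= 3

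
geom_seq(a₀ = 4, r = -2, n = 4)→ a_0 = 4*(-2)^0 = 4
a_1 = 4*(-2)^1 = -8
a_2 = 4*(-2)^2 = 16
...
= [4, -8, 16, -32]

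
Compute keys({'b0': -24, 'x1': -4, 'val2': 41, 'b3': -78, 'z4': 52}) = ['b0', 'x1', 'val2', 'b3', 'z4']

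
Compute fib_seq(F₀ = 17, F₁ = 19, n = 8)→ F_2 = F_1 + F_0 = 36
F_3 = F_2 + F_1 = 55
F_4 = F_3 + F_2 = 91
...
= [17, 19, 36, 55, 91, 146, 237, 383]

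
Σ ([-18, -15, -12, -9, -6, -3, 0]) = -63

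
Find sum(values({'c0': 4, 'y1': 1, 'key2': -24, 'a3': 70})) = 4 + 1 + (-24) + 70
= 51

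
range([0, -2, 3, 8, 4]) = 10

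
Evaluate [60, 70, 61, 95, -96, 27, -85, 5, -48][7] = 5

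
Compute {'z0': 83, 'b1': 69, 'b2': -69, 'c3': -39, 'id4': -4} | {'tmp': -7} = {'z0': 83, 'b1': 69, 'b2': -69, 'c3': -39, 'id4': -4, 'tmp': -7}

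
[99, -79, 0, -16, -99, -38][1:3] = [-79, 0]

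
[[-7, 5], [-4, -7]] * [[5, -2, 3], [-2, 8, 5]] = [[-45, 54, 4], [-6, -48, -47]]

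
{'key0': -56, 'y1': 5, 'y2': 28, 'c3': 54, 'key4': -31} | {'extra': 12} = {'key0': -56, 'y1': 5, 'y2': 28, 'c3': 54, 'key4': -31, 'extra': 12}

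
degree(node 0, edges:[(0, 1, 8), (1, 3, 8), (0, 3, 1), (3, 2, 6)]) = incident: (0,1), (0,3)
= 2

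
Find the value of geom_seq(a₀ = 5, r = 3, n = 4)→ [5, 15, 45, 135]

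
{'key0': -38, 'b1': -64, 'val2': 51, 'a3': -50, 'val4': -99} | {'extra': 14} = {'key0': -38, 'b1': -64, 'val2': 51, 'a3': -50, 'val4': -99, 'extra': 14}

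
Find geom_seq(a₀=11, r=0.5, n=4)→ [11.0, 5.5, 2.75, 1.375]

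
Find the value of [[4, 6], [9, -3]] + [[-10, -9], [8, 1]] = [[-6, -3], [17, -2]]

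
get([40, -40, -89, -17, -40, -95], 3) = -17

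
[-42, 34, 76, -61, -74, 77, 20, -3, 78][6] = 20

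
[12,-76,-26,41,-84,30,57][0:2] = [12, -76]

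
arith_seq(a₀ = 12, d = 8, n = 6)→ [12, 20, 28, 36, 44, 52]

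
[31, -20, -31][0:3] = [31, -20, -31]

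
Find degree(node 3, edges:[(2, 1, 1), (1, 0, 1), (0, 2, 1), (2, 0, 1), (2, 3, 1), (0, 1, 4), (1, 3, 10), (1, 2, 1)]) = incident: (2,3), (1,3)
= 2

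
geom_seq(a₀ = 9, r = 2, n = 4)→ a_0 = 9*2^0 = 9
a_1 = 9*2^1 = 18
a_2 = 9*2^2 = 36
...
= [9, 18, 36, 72]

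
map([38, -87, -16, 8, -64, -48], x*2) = 38*2=76, -87*2=-174, -16*2=-32, 8*2=16, -64*2=-128, -48*2=-96
= [76, -174, -32, 16, -128, -96]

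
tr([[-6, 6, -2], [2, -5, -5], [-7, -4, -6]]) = -17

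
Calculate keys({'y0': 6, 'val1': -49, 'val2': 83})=['y0', 'val1', 'val2']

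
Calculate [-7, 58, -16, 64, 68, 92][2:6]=[-16, 64, 68, 92]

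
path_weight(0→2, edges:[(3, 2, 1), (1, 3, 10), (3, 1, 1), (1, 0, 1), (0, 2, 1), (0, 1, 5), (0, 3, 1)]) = 1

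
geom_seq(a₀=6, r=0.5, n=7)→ a_0 = 6*0.5^0 = 6.0
a_1 = 6*0.5^1 = 3.0
a_2 = 6*0.5^2 = 1.5
...
= [6.0, 3.0, 1.5, 0.75, 0.375, 0.1875, 0.09375]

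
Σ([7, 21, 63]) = 7 + 21 + 63
= 91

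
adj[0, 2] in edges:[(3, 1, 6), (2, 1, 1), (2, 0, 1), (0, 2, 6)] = 6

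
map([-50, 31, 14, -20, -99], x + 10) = [-40, 41, 24, -10, -89]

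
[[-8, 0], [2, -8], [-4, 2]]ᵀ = [[-8, 2, -4], [0, -8, 2]]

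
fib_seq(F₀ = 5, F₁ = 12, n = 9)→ F_2 = F_1 + F_0 = 17
F_3 = F_2 + F_1 = 29
F_4 = F_3 + F_2 = 46
...
= [5, 12, 17, 29, 46, 75, 121, 196, 317]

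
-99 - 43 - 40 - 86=-268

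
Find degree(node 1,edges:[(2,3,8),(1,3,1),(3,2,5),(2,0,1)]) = incident: (1,3)
= 1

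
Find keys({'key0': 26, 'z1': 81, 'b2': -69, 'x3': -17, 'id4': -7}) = ['key0', 'z1', 'b2', 'x3', 'id4']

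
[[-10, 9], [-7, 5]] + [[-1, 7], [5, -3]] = [[-11, 16], [-2, 2]]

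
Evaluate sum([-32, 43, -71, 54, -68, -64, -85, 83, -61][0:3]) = -60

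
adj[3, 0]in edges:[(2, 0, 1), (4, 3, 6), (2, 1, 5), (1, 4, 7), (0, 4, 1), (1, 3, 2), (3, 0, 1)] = 1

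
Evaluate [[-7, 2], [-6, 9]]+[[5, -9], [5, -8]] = [[-2, -7], [-1, 1]]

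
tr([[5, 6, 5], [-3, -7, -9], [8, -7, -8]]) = diagonal: 5 + (-7) + (-8)
= -10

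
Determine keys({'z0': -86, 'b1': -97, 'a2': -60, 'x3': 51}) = ['z0', 'b1', 'a2', 'x3']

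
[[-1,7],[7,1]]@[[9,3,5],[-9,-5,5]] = [[-72, -38, 30], [54, 16, 40]]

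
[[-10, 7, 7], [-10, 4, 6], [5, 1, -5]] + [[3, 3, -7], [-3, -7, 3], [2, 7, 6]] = [[-7, 10, 0], [-13, -3, 9], [7, 8, 1]]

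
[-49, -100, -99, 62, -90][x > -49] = [62]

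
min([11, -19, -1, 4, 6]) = -19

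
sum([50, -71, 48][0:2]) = slice → [50, -71]
50 + (-71)
= -21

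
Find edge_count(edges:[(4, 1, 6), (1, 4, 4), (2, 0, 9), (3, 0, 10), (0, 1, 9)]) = 5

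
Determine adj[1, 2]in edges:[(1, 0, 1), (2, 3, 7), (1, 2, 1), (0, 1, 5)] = 1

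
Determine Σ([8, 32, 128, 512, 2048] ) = 8 + 32 + 128 + 512 + 2048
= 2728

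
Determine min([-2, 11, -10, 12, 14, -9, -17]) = -17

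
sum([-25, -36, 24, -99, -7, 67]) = (-25) + (-36) + 24 + (-99) + (-7) + 67
= -76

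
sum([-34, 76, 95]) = 137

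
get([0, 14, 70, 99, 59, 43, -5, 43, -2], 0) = 0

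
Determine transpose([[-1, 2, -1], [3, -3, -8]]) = [[-1, 3], [2, -3], [-1, -8]]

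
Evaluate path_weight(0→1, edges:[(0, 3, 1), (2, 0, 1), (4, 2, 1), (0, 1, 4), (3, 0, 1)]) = w(0→1)=4
= 4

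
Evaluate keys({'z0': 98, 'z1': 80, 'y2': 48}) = ['z0', 'z1', 'y2']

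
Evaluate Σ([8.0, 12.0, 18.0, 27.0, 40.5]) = 105.5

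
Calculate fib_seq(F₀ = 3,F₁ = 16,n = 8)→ [3, 16, 19, 35, 54, 89, 143, 232]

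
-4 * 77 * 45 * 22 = -304920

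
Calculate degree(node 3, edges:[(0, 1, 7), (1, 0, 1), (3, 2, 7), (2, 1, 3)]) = 1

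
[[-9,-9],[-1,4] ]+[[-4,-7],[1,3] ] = [[-13, -16], [0, 7]]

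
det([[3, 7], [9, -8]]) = -87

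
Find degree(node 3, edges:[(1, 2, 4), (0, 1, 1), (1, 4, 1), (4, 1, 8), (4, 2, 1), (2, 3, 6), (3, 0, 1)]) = incident: (2,3), (3,0)
= 2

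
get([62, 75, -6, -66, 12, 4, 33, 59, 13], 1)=75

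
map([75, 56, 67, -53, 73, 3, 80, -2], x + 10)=[85, 66, 77, -43, 83, 13, 90, 8]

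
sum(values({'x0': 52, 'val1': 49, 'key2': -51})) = 50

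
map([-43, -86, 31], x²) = (-43)²=1849, (-86)²=7396, (31)²=961
= [1849, 7396, 961]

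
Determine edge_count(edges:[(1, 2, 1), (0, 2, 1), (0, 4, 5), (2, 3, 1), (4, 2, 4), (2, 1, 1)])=6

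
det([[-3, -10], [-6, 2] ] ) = (-3)*(2) - (-10)*(-6)
= -66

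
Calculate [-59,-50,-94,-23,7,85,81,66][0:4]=[-59, -50, -94, -23]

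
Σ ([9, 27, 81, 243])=9 + 27 + 81 + 243
= 360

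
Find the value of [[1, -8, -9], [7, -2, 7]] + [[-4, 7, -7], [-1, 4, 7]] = [[-3, -1, -16], [6, 2, 14]]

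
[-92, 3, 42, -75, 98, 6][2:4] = [42, -75]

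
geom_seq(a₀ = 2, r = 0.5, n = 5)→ [2.0, 1.0, 0.5, 0.25, 0.125]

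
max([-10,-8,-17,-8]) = -8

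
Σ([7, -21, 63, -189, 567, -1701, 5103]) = 7 + -21 + 63 + -189 + 567 + -1701 + 5103
= 3829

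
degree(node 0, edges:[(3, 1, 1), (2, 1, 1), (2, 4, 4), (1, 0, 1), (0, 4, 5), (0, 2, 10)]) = incident: (1,0), (0,4), (0,2)
= 3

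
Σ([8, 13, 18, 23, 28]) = 90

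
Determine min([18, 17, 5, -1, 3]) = -1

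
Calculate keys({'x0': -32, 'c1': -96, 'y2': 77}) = ['x0', 'c1', 'y2']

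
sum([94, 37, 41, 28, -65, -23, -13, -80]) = 19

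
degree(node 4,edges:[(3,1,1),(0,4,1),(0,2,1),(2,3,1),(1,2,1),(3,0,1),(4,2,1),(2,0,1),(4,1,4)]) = incident: (0,4), (4,2), (4,1)
= 3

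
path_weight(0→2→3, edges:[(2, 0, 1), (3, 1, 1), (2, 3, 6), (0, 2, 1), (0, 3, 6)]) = 7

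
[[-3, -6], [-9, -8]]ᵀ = [[-3, -9], [-6, -8]]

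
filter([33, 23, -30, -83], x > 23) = keep x where x > 23: 33✓, 23✗, -30✗, -83✗
= [33]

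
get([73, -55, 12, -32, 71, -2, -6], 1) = -55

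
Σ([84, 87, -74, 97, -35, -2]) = 157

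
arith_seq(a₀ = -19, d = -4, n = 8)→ [-19, -23, -27, -31, -35, -39, -43, -47]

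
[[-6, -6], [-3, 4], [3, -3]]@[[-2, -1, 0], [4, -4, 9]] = [[-12, 30, -54], [22, -13, 36], [-18, 9, -27]]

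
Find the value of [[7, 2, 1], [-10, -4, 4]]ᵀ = [[7, -10], [2, -4], [1, 4]]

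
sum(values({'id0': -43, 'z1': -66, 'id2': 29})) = (-43) + (-66) + 29
= -80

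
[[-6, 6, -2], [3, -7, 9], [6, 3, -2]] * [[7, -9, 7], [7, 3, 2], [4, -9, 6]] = C[0][0] = (-6)*(7) + (6)*(7) + (-2)*(4) = -8
C[0][1] = (-6)*(-9) + (6)*(3) + (-2)*(-9) = 90
C[0][2] = (-6)*(7) + (6)*(2) + (-2)*(6) = -42
C[1][0] = (3)*(7) + (-7)*(7) + (9)*(4) = 8
C[1][1] = (3)*(-9) + (-7)*(3) + (9)*(-9) = -129
C[1][2] = (3)*(7) + (-7)*(2) + (9)*(6) = 61
... (3 more cells)
= [[-8, 90, -42], [8, -129, 61], [55, -27, 36]]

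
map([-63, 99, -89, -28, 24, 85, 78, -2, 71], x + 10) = [-53, 109, -79, -18, 34, 95, 88, 8, 81]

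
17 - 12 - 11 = -6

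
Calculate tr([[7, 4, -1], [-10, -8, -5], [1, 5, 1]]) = 0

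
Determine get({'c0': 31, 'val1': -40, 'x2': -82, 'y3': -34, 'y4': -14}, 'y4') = -14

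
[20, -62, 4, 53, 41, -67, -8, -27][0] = 20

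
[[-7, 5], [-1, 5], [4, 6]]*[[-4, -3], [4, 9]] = C[0][0] = (-7)*(-4) + (5)*(4) = 48
C[0][1] = (-7)*(-3) + (5)*(9) = 66
C[1][0] = (-1)*(-4) + (5)*(4) = 24
C[1][1] = (-1)*(-3) + (5)*(9) = 48
C[2][0] = (4)*(-4) + (6)*(4) = 8
C[2][1] = (4)*(-3) + (6)*(9) = 42
= [[48, 66], [24, 48], [8, 42]]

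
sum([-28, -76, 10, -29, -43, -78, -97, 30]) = (-28) + (-76) + 10 + (-29) + (-43) + (-78) + (-97) + 30
= -311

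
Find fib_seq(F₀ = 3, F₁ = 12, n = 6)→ F_2 = F_1 + F_0 = 15
F_3 = F_2 + F_1 = 27
F_4 = F_3 + F_2 = 42
...
= [3, 12, 15, 27, 42, 69]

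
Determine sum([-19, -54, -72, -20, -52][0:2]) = -73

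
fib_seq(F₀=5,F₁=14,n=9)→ F_2 = F_1 + F_0 = 19
F_3 = F_2 + F_1 = 33
F_4 = F_3 + F_2 = 52
...
= [5, 14, 19, 33, 52, 85, 137, 222, 359]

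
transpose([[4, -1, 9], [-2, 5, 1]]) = [[4, -2], [-1, 5], [9, 1]]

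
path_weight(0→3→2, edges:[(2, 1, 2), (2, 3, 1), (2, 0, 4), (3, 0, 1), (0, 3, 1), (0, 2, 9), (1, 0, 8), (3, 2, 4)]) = 5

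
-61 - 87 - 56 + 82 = -122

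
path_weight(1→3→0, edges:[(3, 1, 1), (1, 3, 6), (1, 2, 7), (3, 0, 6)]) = 12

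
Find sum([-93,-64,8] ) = -149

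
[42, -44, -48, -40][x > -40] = keep x where x > -40: 42✓, -44✗, -48✗, -40✗
= [42]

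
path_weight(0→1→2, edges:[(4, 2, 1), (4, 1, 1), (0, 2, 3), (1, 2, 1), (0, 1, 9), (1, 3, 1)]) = 10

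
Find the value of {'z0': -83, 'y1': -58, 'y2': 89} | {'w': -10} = {'z0': -83, 'y1': -58, 'y2': 89, 'w': -10}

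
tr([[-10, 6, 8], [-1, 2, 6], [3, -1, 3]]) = diagonal: (-10) + 2 + 3
= -5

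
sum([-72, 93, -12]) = (-72) + 93 + (-12)
= 9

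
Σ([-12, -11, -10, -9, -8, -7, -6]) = (-12) + (-11) + (-10) + (-9) + (-8) + (-7) + (-6)
= -63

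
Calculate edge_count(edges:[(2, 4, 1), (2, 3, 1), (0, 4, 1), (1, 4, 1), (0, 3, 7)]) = 5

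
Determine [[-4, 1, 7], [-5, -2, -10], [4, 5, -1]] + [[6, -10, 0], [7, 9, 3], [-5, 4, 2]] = [[2, -9, 7], [2, 7, -7], [-1, 9, 1]]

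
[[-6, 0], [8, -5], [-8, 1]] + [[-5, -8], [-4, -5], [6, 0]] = [[-11, -8], [4, -10], [-2, 1]]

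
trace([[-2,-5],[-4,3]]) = 1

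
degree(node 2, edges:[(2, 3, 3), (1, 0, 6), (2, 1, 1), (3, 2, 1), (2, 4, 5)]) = incident: (2,3), (2,1), (3,2), (2,4)
= 4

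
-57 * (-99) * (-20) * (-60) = 6771600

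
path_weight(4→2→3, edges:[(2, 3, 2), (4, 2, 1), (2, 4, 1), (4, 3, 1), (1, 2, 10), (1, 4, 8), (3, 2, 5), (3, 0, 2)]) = w(4→2)=1 + w(2→3)=2
= 3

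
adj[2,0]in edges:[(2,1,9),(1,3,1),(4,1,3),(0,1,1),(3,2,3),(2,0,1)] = 1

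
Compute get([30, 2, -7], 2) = -7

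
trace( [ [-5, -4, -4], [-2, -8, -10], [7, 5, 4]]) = diagonal: (-5) + (-8) + 4
= -9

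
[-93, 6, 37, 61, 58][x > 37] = [61, 58]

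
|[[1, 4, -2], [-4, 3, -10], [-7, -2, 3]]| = (1)*(1)*det([[3, -10], [-2, 3]]) + (-1)*(4)*det([[-4, -10], [-7, 3]]) + (1)*(-2)*det([[-4, 3], [-7, -2]])
= -11 + 328 + -58
= 259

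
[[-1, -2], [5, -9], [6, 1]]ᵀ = [[-1, 5, 6], [-2, -9, 1]]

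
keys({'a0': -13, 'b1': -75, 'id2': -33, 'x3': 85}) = ['a0', 'b1', 'id2', 'x3']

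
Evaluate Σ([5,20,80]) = 105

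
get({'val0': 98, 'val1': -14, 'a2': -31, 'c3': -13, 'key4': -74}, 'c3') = -13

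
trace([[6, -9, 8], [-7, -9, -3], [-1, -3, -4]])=-7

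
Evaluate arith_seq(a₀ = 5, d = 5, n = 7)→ [5, 10, 15, 20, 25, 30, 35]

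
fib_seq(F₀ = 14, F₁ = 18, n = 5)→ [14, 18, 32, 50, 82]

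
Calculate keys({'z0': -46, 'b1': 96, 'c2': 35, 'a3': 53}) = ['z0', 'b1', 'c2', 'a3']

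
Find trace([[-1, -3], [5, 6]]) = 5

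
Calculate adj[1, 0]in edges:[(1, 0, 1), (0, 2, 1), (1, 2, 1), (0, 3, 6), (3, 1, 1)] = 1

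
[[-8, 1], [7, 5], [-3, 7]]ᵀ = [[-8, 7, -3], [1, 5, 7]]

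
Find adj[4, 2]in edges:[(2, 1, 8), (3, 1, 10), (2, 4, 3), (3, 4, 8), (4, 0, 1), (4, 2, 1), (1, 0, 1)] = 1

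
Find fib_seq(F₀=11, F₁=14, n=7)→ [11, 14, 25, 39, 64, 103, 167]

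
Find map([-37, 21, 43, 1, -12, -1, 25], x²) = (-37)²=1369, (21)²=441, (43)²=1849, (1)²=1, (-12)²=144, (-1)²=1, (25)²=625
= [1369, 441, 1849, 1, 144, 1, 625]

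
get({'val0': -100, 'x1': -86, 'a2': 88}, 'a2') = 88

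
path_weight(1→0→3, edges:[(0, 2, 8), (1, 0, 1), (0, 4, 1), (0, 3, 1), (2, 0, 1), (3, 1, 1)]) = w(1→0)=1 + w(0→3)=1
= 2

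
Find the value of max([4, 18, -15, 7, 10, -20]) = 18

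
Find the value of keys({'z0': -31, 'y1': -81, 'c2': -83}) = ['z0', 'y1', 'c2']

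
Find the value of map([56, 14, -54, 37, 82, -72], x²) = (56)²=3136, (14)²=196, (-54)²=2916, (37)²=1369, (82)²=6724, (-72)²=5184
= [3136, 196, 2916, 1369, 6724, 5184]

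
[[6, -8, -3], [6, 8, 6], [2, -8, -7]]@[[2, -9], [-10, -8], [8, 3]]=[[68, 1], [-20, -100], [28, 25]]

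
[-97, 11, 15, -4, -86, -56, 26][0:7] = [-97, 11, 15, -4, -86, -56, 26]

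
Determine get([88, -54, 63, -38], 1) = -54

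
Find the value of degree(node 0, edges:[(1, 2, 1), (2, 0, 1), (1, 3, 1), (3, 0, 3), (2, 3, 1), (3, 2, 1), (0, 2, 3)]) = incident: (2,0), (3,0), (0,2)
= 3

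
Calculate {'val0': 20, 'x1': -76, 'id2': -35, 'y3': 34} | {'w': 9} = {'val0': 20, 'x1': -76, 'id2': -35, 'y3': 34, 'w': 9}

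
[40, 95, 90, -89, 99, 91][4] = 99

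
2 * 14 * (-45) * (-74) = 93240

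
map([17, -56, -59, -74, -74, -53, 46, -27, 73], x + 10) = [27, -46, -49, -64, -64, -43, 56, -17, 83]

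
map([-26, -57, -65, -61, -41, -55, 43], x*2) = -26*2=-52, -57*2=-114, -65*2=-130, -61*2=-122, -41*2=-82, -55*2=-110, 43*2=86
= [-52, -114, -130, -122, -82, -110, 86]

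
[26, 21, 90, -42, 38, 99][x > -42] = [26, 21, 90, 38, 99]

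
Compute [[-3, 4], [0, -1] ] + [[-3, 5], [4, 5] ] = [[-6, 9], [4, 4]]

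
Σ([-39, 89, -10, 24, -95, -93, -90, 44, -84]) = -254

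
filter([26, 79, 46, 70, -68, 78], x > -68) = [26, 79, 46, 70, 78]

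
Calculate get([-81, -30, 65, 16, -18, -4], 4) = -18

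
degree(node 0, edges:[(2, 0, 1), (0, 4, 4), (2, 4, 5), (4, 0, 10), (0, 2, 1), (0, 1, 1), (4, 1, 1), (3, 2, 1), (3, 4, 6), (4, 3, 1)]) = 5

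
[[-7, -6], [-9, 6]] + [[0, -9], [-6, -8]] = [[-7, -15], [-15, -2]]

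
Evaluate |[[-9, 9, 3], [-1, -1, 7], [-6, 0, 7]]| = -270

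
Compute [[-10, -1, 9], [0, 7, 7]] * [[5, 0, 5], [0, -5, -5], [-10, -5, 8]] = [[-140, -40, 27], [-70, -70, 21]]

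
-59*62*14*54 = -2765448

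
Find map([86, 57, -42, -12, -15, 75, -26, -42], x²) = (86)²=7396, (57)²=3249, (-42)²=1764, (-12)²=144, (-15)²=225, (75)²=5625, (-26)²=676, (-42)²=1764
= [7396, 3249, 1764, 144, 225, 5625, 676, 1764]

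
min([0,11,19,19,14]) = 0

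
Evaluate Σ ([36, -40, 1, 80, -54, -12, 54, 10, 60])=135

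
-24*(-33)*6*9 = 42768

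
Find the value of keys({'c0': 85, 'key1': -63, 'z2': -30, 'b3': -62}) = ['c0', 'key1', 'z2', 'b3']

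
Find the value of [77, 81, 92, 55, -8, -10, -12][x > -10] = [77, 81, 92, 55, -8]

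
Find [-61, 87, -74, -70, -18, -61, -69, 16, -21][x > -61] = keep x where x > -61: -61✗, 87✓, -74✗, -70✗, -18✓, -61✗, -69✗, 16✓, -21✓
= [87, -18, 16, -21]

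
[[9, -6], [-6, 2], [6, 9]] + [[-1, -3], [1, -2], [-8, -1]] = [[8, -9], [-5, 0], [-2, 8]]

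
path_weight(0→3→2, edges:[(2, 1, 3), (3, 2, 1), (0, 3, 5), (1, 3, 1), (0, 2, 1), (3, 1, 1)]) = 6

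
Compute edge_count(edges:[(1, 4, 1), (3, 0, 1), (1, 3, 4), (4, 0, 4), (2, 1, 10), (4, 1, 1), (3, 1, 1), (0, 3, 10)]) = 8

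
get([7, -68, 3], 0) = 7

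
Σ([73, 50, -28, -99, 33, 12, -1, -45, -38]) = 73 + 50 + (-28) + (-99) + 33 + 12 + (-1) + (-45) + (-38)
= -43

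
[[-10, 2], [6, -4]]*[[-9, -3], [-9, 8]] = [[72, 46], [-18, -50]]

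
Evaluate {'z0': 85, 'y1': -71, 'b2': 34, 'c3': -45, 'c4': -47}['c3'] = -45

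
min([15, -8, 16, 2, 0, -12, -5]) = -12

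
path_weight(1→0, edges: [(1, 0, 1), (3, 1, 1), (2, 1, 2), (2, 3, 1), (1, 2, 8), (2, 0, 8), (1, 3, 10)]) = w(1→0)=1
= 1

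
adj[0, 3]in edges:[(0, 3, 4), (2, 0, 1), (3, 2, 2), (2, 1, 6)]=4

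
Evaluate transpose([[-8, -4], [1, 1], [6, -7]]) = [[-8, 1, 6], [-4, 1, -7]]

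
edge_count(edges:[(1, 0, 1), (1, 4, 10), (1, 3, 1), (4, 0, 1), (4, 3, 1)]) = 5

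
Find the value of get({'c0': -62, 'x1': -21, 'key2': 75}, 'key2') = 75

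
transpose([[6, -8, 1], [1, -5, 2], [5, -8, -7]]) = [[6, 1, 5], [-8, -5, -8], [1, 2, -7]]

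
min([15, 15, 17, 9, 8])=8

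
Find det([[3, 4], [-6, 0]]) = (3)*(0) - (4)*(-6)
= 24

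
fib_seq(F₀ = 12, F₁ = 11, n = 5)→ F_2 = F_1 + F_0 = 23
F_3 = F_2 + F_1 = 34
F_4 = F_3 + F_2 = 57
= [12, 11, 23, 34, 57]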